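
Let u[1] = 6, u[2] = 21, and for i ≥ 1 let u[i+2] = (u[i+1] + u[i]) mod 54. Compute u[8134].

24

Computing terms: u[1] = 6,  u[2] = 21,  u[3] = 27,  u[4] = 48,  u[5] = 21,  u[6] = 15,  u[7] = 36,  u[8] = 51,  u[9] = 33,  u[10] = 30,  u[11] = 9,  u[12] = 39,  u[13] = 48,  u[14] = 33,  u[15] = 27,  u[16] = 6,  u[17] = 33,  u[18] = 39,  u[19] = 18,  u[20] = 3,  u[21] = 21,  u[22] = 24,  u[23] = 45,  u[24] = 15,  u[25] = 6,  u[26] = 21.
Since (u[25], u[26]) = (u[1], u[2]) = (6, 21) (two consecutive terms determine the rest), the sequence is periodic with period 24.
(8134 - 1) mod 24 = 21, so u[8134] = u[22] = 24.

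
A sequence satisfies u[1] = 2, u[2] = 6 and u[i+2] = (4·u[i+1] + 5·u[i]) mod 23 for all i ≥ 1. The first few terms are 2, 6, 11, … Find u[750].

6

Computing terms: u[1] = 2, u[2] = 6, u[3] = 11, u[4] = 5, u[5] = 6, u[6] = 3, u[7] = 19, u[8] = 22, u[9] = 22, u[10] = 14, u[11] = 5, u[12] = 21, u[13] = 17, u[14] = 12, u[15] = 18, u[16] = 17, u[17] = 20, u[18] = 4, u[19] = 1, u[20] = 1, u[21] = 9, u[22] = 18, u[23] = 2, u[24] = 6.
The sequence repeats with period 22.
(750 - 1) mod 22 = 1, so u[750] = u[2] = 6.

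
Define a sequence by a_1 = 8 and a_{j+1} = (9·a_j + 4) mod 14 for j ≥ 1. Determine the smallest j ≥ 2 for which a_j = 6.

Listing terms: a_1 = 8,  a_2 = 6,  a_3 = 2,  a_4 = 8.
Since a_4 = a_1 = 8, the sequence is periodic with period 3.
The value 6 first appears (with j ≥ 2) at a_2.

2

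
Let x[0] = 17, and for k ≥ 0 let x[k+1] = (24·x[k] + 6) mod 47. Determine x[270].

3

x[0] = 17; x[1] = 38; x[2] = 25; x[3] = 42; x[4] = 27; x[5] = 43; x[6] = 4; x[7] = 8; x[8] = 10; x[9] = 11; x[10] = 35; x[11] = 0; x[12] = 6; x[13] = 9; x[14] = 34; x[15] = 23; x[16] = 41; x[17] = 3; x[18] = 31; x[19] = 45; x[20] = 5; x[21] = 32; x[22] = 22; x[23] = 17.
The sequence repeats with period 23.
(270 - 0) mod 23 = 17, so x[270] = x[17] = 3.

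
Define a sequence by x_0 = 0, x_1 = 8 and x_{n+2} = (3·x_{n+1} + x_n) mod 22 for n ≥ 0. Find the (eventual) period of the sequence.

x_0 = 0; x_1 = 8; x_2 = 2; x_3 = 14; x_4 = 0; x_5 = 14; x_6 = 20; x_7 = 8; x_8 = 0; x_9 = 8.
Since (x_8, x_9) = (x_0, x_1) = (0, 8) (two consecutive terms determine the rest), the sequence is periodic with period 8.

8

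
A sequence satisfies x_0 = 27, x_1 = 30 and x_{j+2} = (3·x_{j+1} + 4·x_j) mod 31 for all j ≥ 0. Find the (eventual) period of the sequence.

10

We have x_0 = 27; x_1 = 30; x_2 = 12; x_3 = 1; x_4 = 20; x_5 = 2; x_6 = 24; x_7 = 18; x_8 = 26; x_9 = 26; x_{10} = 27; x_{11} = 30.
Since (x_{10}, x_{11}) = (x_0, x_1) = (27, 30) (two consecutive terms determine the rest), the sequence is periodic with period 10.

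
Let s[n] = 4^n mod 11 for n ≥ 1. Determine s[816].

Listing terms: s[1] = 4, s[2] = 5, s[3] = 9, s[4] = 3, s[5] = 1, s[6] = 4.
The sequence repeats with period 5.
(816 - 1) mod 5 = 0, so s[816] = s[1] = 4.

4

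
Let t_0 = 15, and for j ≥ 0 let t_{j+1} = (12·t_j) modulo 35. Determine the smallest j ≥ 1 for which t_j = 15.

6

We have t_0 = 15; t_1 = 5; t_2 = 25; t_3 = 20; t_4 = 30; t_5 = 10; t_6 = 15.
Since t_6 = t_0 = 15, the sequence is periodic with period 6.
The value 15 next appears (with j ≥ 1) at t_6.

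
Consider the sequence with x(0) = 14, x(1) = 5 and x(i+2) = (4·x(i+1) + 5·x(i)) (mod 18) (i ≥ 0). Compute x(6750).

14

x(0) = 14; x(1) = 5; x(2) = 0; x(3) = 7; x(4) = 10; x(5) = 3; x(6) = 8; x(7) = 11; x(8) = 12; x(9) = 13; x(10) = 4; x(11) = 9; x(12) = 2; x(13) = 17; x(14) = 6; x(15) = 1; x(16) = 16; x(17) = 15; x(18) = 14; x(19) = 5.
The sequence repeats with period 18.
(6750 - 0) mod 18 = 0, so x(6750) = x(0) = 14.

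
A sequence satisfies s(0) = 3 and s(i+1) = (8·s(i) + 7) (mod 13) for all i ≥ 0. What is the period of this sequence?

Computing terms: s(0) = 3; s(1) = 5; s(2) = 8; s(3) = 6; s(4) = 3.
The sequence repeats with period 4.

4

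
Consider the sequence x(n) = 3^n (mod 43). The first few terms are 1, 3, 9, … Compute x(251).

29

We have x(0) = 1, x(1) = 3, x(2) = 9, x(3) = 27, x(4) = 38, x(5) = 28, x(6) = 41, x(7) = 37, x(8) = 25, x(9) = 32, x(10) = 10, x(11) = 30, x(12) = 4, x(13) = 12, x(14) = 36, x(15) = 22, x(16) = 23, x(17) = 26, x(18) = 35, x(19) = 19, x(20) = 14, x(21) = 42, x(22) = 40, x(23) = 34, x(24) = 16, x(25) = 5, x(26) = 15, x(27) = 2, x(28) = 6, x(29) = 18, x(30) = 11, x(31) = 33, x(32) = 13, x(33) = 39, x(34) = 31, x(35) = 7, x(36) = 21, x(37) = 20, x(38) = 17, x(39) = 8, x(40) = 24, x(41) = 29, x(42) = 1.
The sequence repeats with period 42.
(251 - 0) mod 42 = 41, so x(251) = x(41) = 29.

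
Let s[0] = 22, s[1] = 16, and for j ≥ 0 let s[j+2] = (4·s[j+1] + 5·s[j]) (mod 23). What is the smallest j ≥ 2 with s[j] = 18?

4

We have s[0] = 22, s[1] = 16, s[2] = 13, s[3] = 17, s[4] = 18, s[5] = 19, s[6] = 5, s[7] = 0, s[8] = 2, s[9] = 8, s[10] = 19, s[11] = 1, s[12] = 7, s[13] = 10, s[14] = 6, s[15] = 5, s[16] = 4, s[17] = 18, s[18] = 0, s[19] = 21, s[20] = 15, s[21] = 4, s[22] = 22, s[23] = 16.
The sequence repeats with period 22.
The value 18 first appears (with j ≥ 2) at s[4].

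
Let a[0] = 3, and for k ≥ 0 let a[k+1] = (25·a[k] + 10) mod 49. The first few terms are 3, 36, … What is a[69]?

45

a[0] = 3, a[1] = 36, a[2] = 28, a[3] = 24, a[4] = 22, a[5] = 21, a[6] = 45, a[7] = 8, a[8] = 14, a[9] = 17, a[10] = 43, a[11] = 7, a[12] = 38, a[13] = 29, a[14] = 0, a[15] = 10, a[16] = 15, a[17] = 42, a[18] = 31, a[19] = 1, a[20] = 35, a[21] = 3.
Since a[21] = a[0] = 3, the sequence is periodic with period 21.
(69 - 0) mod 21 = 6, so a[69] = a[6] = 45.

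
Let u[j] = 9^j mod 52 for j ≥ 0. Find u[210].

Listing terms: u[0] = 1, u[1] = 9, u[2] = 29, u[3] = 1.
Since u[3] = u[0] = 1, the sequence is periodic with period 3.
So u[210] = u[0 + ((210-0) mod 3)] = u[0] = 1.

1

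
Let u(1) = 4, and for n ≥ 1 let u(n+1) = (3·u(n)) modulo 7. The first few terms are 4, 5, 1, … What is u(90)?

6

Listing terms: u(1) = 4, u(2) = 5, u(3) = 1, u(4) = 3, u(5) = 2, u(6) = 6, u(7) = 4.
The sequence repeats with period 6.
(90 - 1) mod 6 = 5, so u(90) = u(6) = 6.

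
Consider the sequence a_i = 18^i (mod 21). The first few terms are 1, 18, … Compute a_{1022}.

9

Listing terms: a_0 = 1, a_1 = 18, a_2 = 9, a_3 = 15, a_4 = 18.
Since a_4 = a_1 = 18, the sequence is eventually periodic: after a pre-period of length 1 it cycles with period 3.
For i ≥ 1, a_i depends only on (i - 1) mod 3. (1022 - 1) mod 3 = 1, so a_{1022} = a_2 = 9.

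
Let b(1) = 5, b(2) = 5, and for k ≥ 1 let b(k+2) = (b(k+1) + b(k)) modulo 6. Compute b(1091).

Computing terms: b(1) = 5, b(2) = 5, b(3) = 4, b(4) = 3, b(5) = 1, b(6) = 4, b(7) = 5, b(8) = 3, b(9) = 2, b(10) = 5, b(11) = 1, b(12) = 0, b(13) = 1, b(14) = 1, b(15) = 2, b(16) = 3, b(17) = 5, b(18) = 2, b(19) = 1, b(20) = 3, b(21) = 4, b(22) = 1, b(23) = 5, b(24) = 0, b(25) = 5, b(26) = 5.
The sequence repeats with period 24.
(1091 - 1) mod 24 = 10, so b(1091) = b(11) = 1.

1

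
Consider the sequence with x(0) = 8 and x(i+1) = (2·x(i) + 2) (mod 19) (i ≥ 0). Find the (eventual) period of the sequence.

18

Computing terms: x(0) = 8, x(1) = 18, x(2) = 0, x(3) = 2, x(4) = 6, x(5) = 14, x(6) = 11, x(7) = 5, x(8) = 12, x(9) = 7, x(10) = 16, x(11) = 15, x(12) = 13, x(13) = 9, x(14) = 1, x(15) = 4, x(16) = 10, x(17) = 3, x(18) = 8.
The sequence repeats with period 18.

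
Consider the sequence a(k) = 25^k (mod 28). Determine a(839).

9

Listing terms: a(1) = 25,  a(2) = 9,  a(3) = 1,  a(4) = 25.
The sequence repeats with period 3.
(839 - 1) mod 3 = 1, so a(839) = a(2) = 9.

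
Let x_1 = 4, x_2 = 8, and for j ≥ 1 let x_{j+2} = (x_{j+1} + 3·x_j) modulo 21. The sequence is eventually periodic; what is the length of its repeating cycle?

We have x_1 = 4,  x_2 = 8,  x_3 = 20,  x_4 = 2,  x_5 = 20,  x_6 = 5,  x_7 = 2,  x_8 = 17,  x_9 = 2,  x_{10} = 11,  x_{11} = 17,  x_{12} = 8,  x_{13} = 17,  x_{14} = 20,  x_{15} = 8,  x_{16} = 5,  x_{17} = 8,  x_{18} = 2,  x_{19} = 5,  x_{20} = 11,  x_{21} = 5,  x_{22} = 17,  x_{23} = 11,  x_{24} = 20,  x_{25} = 11,  x_{26} = 8,  x_{27} = 20.
Since (x_{26}, x_{27}) = (x_2, x_3) = (8, 20) (two consecutive terms determine the rest), the sequence is eventually periodic: after a pre-period of length 1 it cycles with period 24.

24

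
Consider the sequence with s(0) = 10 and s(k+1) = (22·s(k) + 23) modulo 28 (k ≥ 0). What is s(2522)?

We have s(0) = 10; s(1) = 19; s(2) = 21; s(3) = 9; s(4) = 25; s(5) = 13; s(6) = 1; s(7) = 17; s(8) = 5; s(9) = 21.
Since s(9) = s(2) = 21, the sequence is eventually periodic: after a pre-period of length 2 it cycles with period 7.
For k ≥ 2, s(k) depends only on (k - 2) mod 7. (2522 - 2) mod 7 = 0, so s(2522) = s(2) = 21.

21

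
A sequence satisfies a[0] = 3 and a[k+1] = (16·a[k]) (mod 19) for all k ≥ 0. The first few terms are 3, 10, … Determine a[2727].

Computing terms: a[0] = 3,  a[1] = 10,  a[2] = 8,  a[3] = 14,  a[4] = 15,  a[5] = 12,  a[6] = 2,  a[7] = 13,  a[8] = 18,  a[9] = 3.
The sequence repeats with period 9.
(2727 - 0) mod 9 = 0, so a[2727] = a[0] = 3.

3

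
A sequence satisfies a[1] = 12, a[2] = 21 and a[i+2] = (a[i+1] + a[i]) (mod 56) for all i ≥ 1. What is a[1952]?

Listing terms: a[1] = 12,  a[2] = 21,  a[3] = 33,  a[4] = 54,  a[5] = 31,  a[6] = 29,  a[7] = 4,  a[8] = 33,  a[9] = 37,  a[10] = 14,  a[11] = 51,  a[12] = 9,  a[13] = 4,  a[14] = 13,  a[15] = 17,  a[16] = 30,  a[17] = 47,  a[18] = 21,  a[19] = 12,  a[20] = 33,  a[21] = 45,  a[22] = 22,  a[23] = 11,  a[24] = 33,  a[25] = 44,  a[26] = 21,  a[27] = 9,  a[28] = 30,  a[29] = 39,  a[30] = 13,  a[31] = 52,  a[32] = 9,  a[33] = 5,  a[34] = 14,  a[35] = 19,  a[36] = 33,  a[37] = 52,  a[38] = 29,  a[39] = 25,  a[40] = 54,  a[41] = 23,  a[42] = 21,  a[43] = 44,  a[44] = 9,  a[45] = 53,  a[46] = 6,  a[47] = 3,  a[48] = 9,  a[49] = 12,  a[50] = 21.
The sequence repeats with period 48.
So a[1952] = a[1 + ((1952-1) mod 48)] = a[32] = 9.

9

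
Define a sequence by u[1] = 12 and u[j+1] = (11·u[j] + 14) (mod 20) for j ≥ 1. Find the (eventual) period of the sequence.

10

We have u[1] = 12; u[2] = 6; u[3] = 0; u[4] = 14; u[5] = 8; u[6] = 2; u[7] = 16; u[8] = 10; u[9] = 4; u[10] = 18; u[11] = 12.
The sequence repeats with period 10.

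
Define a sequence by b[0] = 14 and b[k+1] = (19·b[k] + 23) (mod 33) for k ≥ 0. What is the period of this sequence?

We have b[0] = 14; b[1] = 25; b[2] = 3; b[3] = 14.
The sequence repeats with period 3.

3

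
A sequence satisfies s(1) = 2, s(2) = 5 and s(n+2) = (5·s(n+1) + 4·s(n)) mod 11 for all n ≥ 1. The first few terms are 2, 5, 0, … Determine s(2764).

s(1) = 2,  s(2) = 5,  s(3) = 0,  s(4) = 9,  s(5) = 1,  s(6) = 8,  s(7) = 0,  s(8) = 10,  s(9) = 6,  s(10) = 4,  s(11) = 0,  s(12) = 5,  s(13) = 3,  s(14) = 2,  s(15) = 0,  s(16) = 8,  s(17) = 7,  s(18) = 1,  s(19) = 0,  s(20) = 4,  s(21) = 9,  s(22) = 6,  s(23) = 0,  s(24) = 2,  s(25) = 10,  s(26) = 3,  s(27) = 0,  s(28) = 1,  s(29) = 5,  s(30) = 7,  s(31) = 0,  s(32) = 6,  s(33) = 8,  s(34) = 9,  s(35) = 0,  s(36) = 3,  s(37) = 4,  s(38) = 10,  s(39) = 0,  s(40) = 7,  s(41) = 2,  s(42) = 5.
Since (s(41), s(42)) = (s(1), s(2)) = (2, 5) (two consecutive terms determine the rest), the sequence is periodic with period 40.
(2764 - 1) mod 40 = 3, so s(2764) = s(4) = 9.

9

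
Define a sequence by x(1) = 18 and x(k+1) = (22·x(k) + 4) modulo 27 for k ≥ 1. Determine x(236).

Computing terms: x(1) = 18,  x(2) = 22,  x(3) = 2,  x(4) = 21,  x(5) = 7,  x(6) = 23,  x(7) = 24,  x(8) = 19,  x(9) = 17,  x(10) = 0,  x(11) = 4,  x(12) = 11,  x(13) = 3,  x(14) = 16,  x(15) = 5,  x(16) = 6,  x(17) = 1,  x(18) = 26,  x(19) = 9,  x(20) = 13,  x(21) = 20,  x(22) = 12,  x(23) = 25,  x(24) = 14,  x(25) = 15,  x(26) = 10,  x(27) = 8,  x(28) = 18.
Since x(28) = x(1) = 18, the sequence is periodic with period 27.
(236 - 1) mod 27 = 19, so x(236) = x(20) = 13.

13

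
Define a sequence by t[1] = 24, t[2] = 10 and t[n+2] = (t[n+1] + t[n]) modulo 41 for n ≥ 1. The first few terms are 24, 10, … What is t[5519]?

Listing terms: t[1] = 24,  t[2] = 10,  t[3] = 34,  t[4] = 3,  t[5] = 37,  t[6] = 40,  t[7] = 36,  t[8] = 35,  t[9] = 30,  t[10] = 24,  t[11] = 13,  t[12] = 37,  t[13] = 9,  t[14] = 5,  t[15] = 14,  t[16] = 19,  t[17] = 33,  t[18] = 11,  t[19] = 3,  t[20] = 14,  t[21] = 17,  t[22] = 31,  t[23] = 7,  t[24] = 38,  t[25] = 4,  t[26] = 1,  t[27] = 5,  t[28] = 6,  t[29] = 11,  t[30] = 17,  t[31] = 28,  t[32] = 4,  t[33] = 32,  t[34] = 36,  t[35] = 27,  t[36] = 22,  t[37] = 8,  t[38] = 30,  t[39] = 38,  t[40] = 27,  t[41] = 24,  t[42] = 10.
Since (t[41], t[42]) = (t[1], t[2]) = (24, 10) (two consecutive terms determine the rest), the sequence is periodic with period 40.
So t[5519] = t[1 + ((5519-1) mod 40)] = t[39] = 38.

38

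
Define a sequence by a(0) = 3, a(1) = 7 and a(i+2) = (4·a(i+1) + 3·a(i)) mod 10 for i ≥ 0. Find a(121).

7

Listing terms: a(0) = 3,  a(1) = 7,  a(2) = 7,  a(3) = 9,  a(4) = 7,  a(5) = 5,  a(6) = 1,  a(7) = 9,  a(8) = 9,  a(9) = 3,  a(10) = 9,  a(11) = 5,  a(12) = 7,  a(13) = 3,  a(14) = 3,  a(15) = 1,  a(16) = 3,  a(17) = 5,  a(18) = 9,  a(19) = 1,  a(20) = 1,  a(21) = 7,  a(22) = 1,  a(23) = 5,  a(24) = 3,  a(25) = 7.
The sequence repeats with period 24.
So a(121) = a(0 + ((121-0) mod 24)) = a(1) = 7.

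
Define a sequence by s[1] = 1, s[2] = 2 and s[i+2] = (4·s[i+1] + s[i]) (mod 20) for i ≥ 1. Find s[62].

2

s[1] = 1,  s[2] = 2,  s[3] = 9,  s[4] = 18,  s[5] = 1,  s[6] = 2.
The sequence repeats with period 4.
So s[62] = s[1 + ((62-1) mod 4)] = s[2] = 2.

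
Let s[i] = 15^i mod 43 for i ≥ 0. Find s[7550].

31

s[0] = 1, s[1] = 15, s[2] = 10, s[3] = 21, s[4] = 14, s[5] = 38, s[6] = 11, s[7] = 36, s[8] = 24, s[9] = 16, s[10] = 25, s[11] = 31, s[12] = 35, s[13] = 9, s[14] = 6, s[15] = 4, s[16] = 17, s[17] = 40, s[18] = 41, s[19] = 13, s[20] = 23, s[21] = 1.
Since s[21] = s[0] = 1, the sequence is periodic with period 21.
So s[7550] = s[0 + ((7550-0) mod 21)] = s[11] = 31.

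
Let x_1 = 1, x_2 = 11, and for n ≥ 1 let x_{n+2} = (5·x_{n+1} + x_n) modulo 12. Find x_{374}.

Computing terms: x_1 = 1,  x_2 = 11,  x_3 = 8,  x_4 = 3,  x_5 = 11,  x_6 = 10,  x_7 = 1,  x_8 = 3,  x_9 = 4,  x_{10} = 11,  x_{11} = 11,  x_{12} = 6,  x_{13} = 5,  x_{14} = 7,  x_{15} = 4,  x_{16} = 3,  x_{17} = 7,  x_{18} = 2,  x_{19} = 5,  x_{20} = 3,  x_{21} = 8,  x_{22} = 7,  x_{23} = 7,  x_{24} = 6,  x_{25} = 1,  x_{26} = 11.
Since (x_{25}, x_{26}) = (x_1, x_2) = (1, 11) (two consecutive terms determine the rest), the sequence is periodic with period 24.
So x_{374} = x_{1 + ((374-1) mod 24)} = x_{14} = 7.

7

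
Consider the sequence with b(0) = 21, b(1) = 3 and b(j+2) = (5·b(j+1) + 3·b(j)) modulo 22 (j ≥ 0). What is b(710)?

10

b(0) = 21,  b(1) = 3,  b(2) = 12,  b(3) = 3,  b(4) = 7,  b(5) = 0,  b(6) = 21,  b(7) = 17,  b(8) = 16,  b(9) = 21,  b(10) = 21,  b(11) = 14,  b(12) = 1,  b(13) = 3,  b(14) = 18,  b(15) = 11,  b(16) = 21,  b(17) = 6,  b(18) = 5,  b(19) = 21,  b(20) = 10,  b(21) = 3,  b(22) = 1,  b(23) = 14,  b(24) = 7,  b(25) = 11,  b(26) = 10,  b(27) = 17,  b(28) = 5,  b(29) = 10,  b(30) = 21,  b(31) = 3.
Since (b(30), b(31)) = (b(0), b(1)) = (21, 3) (two consecutive terms determine the rest), the sequence is periodic with period 30.
So b(710) = b(0 + ((710-0) mod 30)) = b(20) = 10.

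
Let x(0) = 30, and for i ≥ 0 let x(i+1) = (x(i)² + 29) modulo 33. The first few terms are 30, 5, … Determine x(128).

Listing terms: x(0) = 30; x(1) = 5; x(2) = 21; x(3) = 8; x(4) = 27; x(5) = 32; x(6) = 30.
The sequence repeats with period 6.
So x(128) = x(0 + ((128-0) mod 6)) = x(2) = 21.

21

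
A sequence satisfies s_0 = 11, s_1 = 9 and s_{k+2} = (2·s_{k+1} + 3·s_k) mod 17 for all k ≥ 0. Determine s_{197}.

2

s_0 = 11, s_1 = 9, s_2 = 0, s_3 = 10, s_4 = 3, s_5 = 2, s_6 = 13, s_7 = 15, s_8 = 1, s_9 = 13, s_{10} = 12, s_{11} = 12, s_{12} = 9, s_{13} = 3, s_{14} = 16, s_{15} = 7, s_{16} = 11, s_{17} = 9.
The sequence repeats with period 16.
So s_{197} = s_{0 + ((197-0) mod 16)} = s_5 = 2.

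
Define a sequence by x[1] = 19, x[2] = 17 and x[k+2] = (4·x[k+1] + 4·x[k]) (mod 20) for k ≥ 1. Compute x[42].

x[1] = 19,  x[2] = 17,  x[3] = 4,  x[4] = 4,  x[5] = 12,  x[6] = 4,  x[7] = 4.
Since (x[6], x[7]) = (x[3], x[4]) = (4, 4) (two consecutive terms determine the rest), the sequence is eventually periodic: after a pre-period of length 2 it cycles with period 3.
For k ≥ 3, x[k] depends only on (k - 3) mod 3. (42 - 3) mod 3 = 0, so x[42] = x[3] = 4.

4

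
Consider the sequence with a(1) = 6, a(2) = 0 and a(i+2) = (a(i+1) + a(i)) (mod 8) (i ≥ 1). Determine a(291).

6

a(1) = 6, a(2) = 0, a(3) = 6, a(4) = 6, a(5) = 4, a(6) = 2, a(7) = 6, a(8) = 0.
The sequence repeats with period 6.
So a(291) = a(1 + ((291-1) mod 6)) = a(3) = 6.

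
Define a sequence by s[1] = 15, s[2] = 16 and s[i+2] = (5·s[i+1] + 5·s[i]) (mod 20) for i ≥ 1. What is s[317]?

10

s[1] = 15, s[2] = 16, s[3] = 15, s[4] = 15, s[5] = 10, s[6] = 5, s[7] = 15, s[8] = 0, s[9] = 15, s[10] = 15.
Since (s[9], s[10]) = (s[3], s[4]) = (15, 15) (two consecutive terms determine the rest), the sequence is eventually periodic: after a pre-period of length 2 it cycles with period 6.
For i ≥ 3, s[i] depends only on (i - 3) mod 6. (317 - 3) mod 6 = 2, so s[317] = s[5] = 10.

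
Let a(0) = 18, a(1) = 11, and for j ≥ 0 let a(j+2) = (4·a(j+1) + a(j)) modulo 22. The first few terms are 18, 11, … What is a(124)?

20

Listing terms: a(0) = 18,  a(1) = 11,  a(2) = 18,  a(3) = 17,  a(4) = 20,  a(5) = 9,  a(6) = 12,  a(7) = 13,  a(8) = 20,  a(9) = 5,  a(10) = 18,  a(11) = 11.
Since (a(10), a(11)) = (a(0), a(1)) = (18, 11) (two consecutive terms determine the rest), the sequence is periodic with period 10.
So a(124) = a(0 + ((124-0) mod 10)) = a(4) = 20.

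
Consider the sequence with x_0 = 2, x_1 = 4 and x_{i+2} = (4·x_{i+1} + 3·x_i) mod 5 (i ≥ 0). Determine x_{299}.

3

Computing terms: x_0 = 2; x_1 = 4; x_2 = 2; x_3 = 0; x_4 = 1; x_5 = 4; x_6 = 4; x_7 = 3; x_8 = 4; x_9 = 0; x_{10} = 2; x_{11} = 3; x_{12} = 3; x_{13} = 1; x_{14} = 3; x_{15} = 0; x_{16} = 4; x_{17} = 1; x_{18} = 1; x_{19} = 2; x_{20} = 1; x_{21} = 0; x_{22} = 3; x_{23} = 2; x_{24} = 2; x_{25} = 4.
Since (x_{24}, x_{25}) = (x_0, x_1) = (2, 4) (two consecutive terms determine the rest), the sequence is periodic with period 24.
So x_{299} = x_{0 + ((299-0) mod 24)} = x_{11} = 3.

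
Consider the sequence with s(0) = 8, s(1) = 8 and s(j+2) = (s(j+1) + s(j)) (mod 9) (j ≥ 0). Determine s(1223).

0

Listing terms: s(0) = 8, s(1) = 8, s(2) = 7, s(3) = 6, s(4) = 4, s(5) = 1, s(6) = 5, s(7) = 6, s(8) = 2, s(9) = 8, s(10) = 1, s(11) = 0, s(12) = 1, s(13) = 1, s(14) = 2, s(15) = 3, s(16) = 5, s(17) = 8, s(18) = 4, s(19) = 3, s(20) = 7, s(21) = 1, s(22) = 8, s(23) = 0, s(24) = 8, s(25) = 8.
Since (s(24), s(25)) = (s(0), s(1)) = (8, 8) (two consecutive terms determine the rest), the sequence is periodic with period 24.
(1223 - 0) mod 24 = 23, so s(1223) = s(23) = 0.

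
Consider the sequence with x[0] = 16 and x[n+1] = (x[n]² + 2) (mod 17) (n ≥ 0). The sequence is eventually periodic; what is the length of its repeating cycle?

4

Listing terms: x[0] = 16, x[1] = 3, x[2] = 11, x[3] = 4, x[4] = 1, x[5] = 3.
Since x[5] = x[1] = 3, the sequence is eventually periodic: after a pre-period of length 1 it cycles with period 4.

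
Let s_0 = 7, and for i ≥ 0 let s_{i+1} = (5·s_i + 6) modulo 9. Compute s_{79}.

We have s_0 = 7; s_1 = 5; s_2 = 4; s_3 = 8; s_4 = 1; s_5 = 2; s_6 = 7.
Since s_6 = s_0 = 7, the sequence is periodic with period 6.
So s_{79} = s_{0 + ((79-0) mod 6)} = s_1 = 5.

5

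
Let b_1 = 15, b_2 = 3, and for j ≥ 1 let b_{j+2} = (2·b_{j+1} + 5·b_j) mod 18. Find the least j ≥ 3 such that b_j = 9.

We have b_1 = 15,  b_2 = 3,  b_3 = 9,  b_4 = 15,  b_5 = 3.
Since (b_4, b_5) = (b_1, b_2) = (15, 3) (two consecutive terms determine the rest), the sequence is periodic with period 3.
The value 9 first appears (with j ≥ 3) at b_3.

3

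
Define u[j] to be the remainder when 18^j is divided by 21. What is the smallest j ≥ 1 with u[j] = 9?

u[0] = 1,  u[1] = 18,  u[2] = 9,  u[3] = 15,  u[4] = 18.
Since u[4] = u[1] = 18, the sequence is eventually periodic: after a pre-period of length 1 it cycles with period 3.
The value 9 first appears (with j ≥ 1) at u[2].

2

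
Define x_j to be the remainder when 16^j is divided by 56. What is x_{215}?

32

We have x_0 = 1, x_1 = 16, x_2 = 32, x_3 = 8, x_4 = 16.
Since x_4 = x_1 = 16, the sequence is eventually periodic: after a pre-period of length 1 it cycles with period 3.
For j ≥ 1, x_j depends only on (j - 1) mod 3. (215 - 1) mod 3 = 1, so x_{215} = x_2 = 32.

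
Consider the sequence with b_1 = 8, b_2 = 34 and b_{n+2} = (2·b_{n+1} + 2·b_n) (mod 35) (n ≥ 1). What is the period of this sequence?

48

Listing terms: b_1 = 8, b_2 = 34, b_3 = 14, b_4 = 26, b_5 = 10, b_6 = 2, b_7 = 24, b_8 = 17, b_9 = 12, b_{10} = 23, b_{11} = 0, b_{12} = 11, b_{13} = 22, b_{14} = 31, b_{15} = 1, b_{16} = 29, b_{17} = 25, b_{18} = 3, b_{19} = 21, b_{20} = 13, b_{21} = 33, b_{22} = 22, b_{23} = 5, b_{24} = 19, b_{25} = 13, b_{26} = 29, b_{27} = 14, b_{28} = 16, b_{29} = 25, b_{30} = 12, b_{31} = 4, b_{32} = 32, b_{33} = 2, b_{34} = 33, b_{35} = 0, b_{36} = 31, b_{37} = 27, b_{38} = 11, b_{39} = 6, b_{40} = 34, b_{41} = 10, b_{42} = 18, b_{43} = 21, b_{44} = 8, b_{45} = 23, b_{46} = 27, b_{47} = 30, b_{48} = 9, b_{49} = 8, b_{50} = 34.
Since (b_{49}, b_{50}) = (b_1, b_2) = (8, 34) (two consecutive terms determine the rest), the sequence is periodic with period 48.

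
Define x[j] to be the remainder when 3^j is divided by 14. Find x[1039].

Computing terms: x[0] = 1, x[1] = 3, x[2] = 9, x[3] = 13, x[4] = 11, x[5] = 5, x[6] = 1.
The sequence repeats with period 6.
(1039 - 0) mod 6 = 1, so x[1039] = x[1] = 3.

3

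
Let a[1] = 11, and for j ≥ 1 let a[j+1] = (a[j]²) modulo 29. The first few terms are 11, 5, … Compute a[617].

Computing terms: a[1] = 11,  a[2] = 5,  a[3] = 25,  a[4] = 16,  a[5] = 24,  a[6] = 25.
Since a[6] = a[3] = 25, the sequence is eventually periodic: after a pre-period of length 2 it cycles with period 3.
For j ≥ 3, a[j] depends only on (j - 3) mod 3. (617 - 3) mod 3 = 2, so a[617] = a[5] = 24.

24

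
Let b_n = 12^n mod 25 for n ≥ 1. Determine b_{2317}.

Listing terms: b_1 = 12; b_2 = 19; b_3 = 3; b_4 = 11; b_5 = 7; b_6 = 9; b_7 = 8; b_8 = 21; b_9 = 2; b_{10} = 24; b_{11} = 13; b_{12} = 6; b_{13} = 22; b_{14} = 14; b_{15} = 18; b_{16} = 16; b_{17} = 17; b_{18} = 4; b_{19} = 23; b_{20} = 1; b_{21} = 12.
The sequence repeats with period 20.
So b_{2317} = b_{1 + ((2317-1) mod 20)} = b_{17} = 17.

17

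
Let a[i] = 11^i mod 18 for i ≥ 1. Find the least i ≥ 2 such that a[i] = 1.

a[1] = 11,  a[2] = 13,  a[3] = 17,  a[4] = 7,  a[5] = 5,  a[6] = 1,  a[7] = 11.
Since a[7] = a[1] = 11, the sequence is periodic with period 6.
The value 1 first appears (with i ≥ 2) at a[6].

6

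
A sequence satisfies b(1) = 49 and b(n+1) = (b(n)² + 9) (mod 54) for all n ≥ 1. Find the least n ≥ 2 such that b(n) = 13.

We have b(1) = 49,  b(2) = 34,  b(3) = 31,  b(4) = 52,  b(5) = 13,  b(6) = 16,  b(7) = 49.
The sequence repeats with period 6.
The value 13 first appears (with n ≥ 2) at b(5).

5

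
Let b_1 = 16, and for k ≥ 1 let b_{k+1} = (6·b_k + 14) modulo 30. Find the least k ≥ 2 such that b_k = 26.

6

Listing terms: b_1 = 16,  b_2 = 20,  b_3 = 14,  b_4 = 8,  b_5 = 2,  b_6 = 26,  b_7 = 20.
Since b_7 = b_2 = 20, the sequence is eventually periodic: after a pre-period of length 1 it cycles with period 5.
The value 26 first appears (with k ≥ 2) at b_6.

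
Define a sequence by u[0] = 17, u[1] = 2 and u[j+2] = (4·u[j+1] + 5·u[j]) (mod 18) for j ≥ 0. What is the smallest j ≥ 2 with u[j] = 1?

16

u[0] = 17, u[1] = 2, u[2] = 3, u[3] = 4, u[4] = 13, u[5] = 0, u[6] = 11, u[7] = 8, u[8] = 15, u[9] = 10, u[10] = 7, u[11] = 6, u[12] = 5, u[13] = 14, u[14] = 9, u[15] = 16, u[16] = 1, u[17] = 12, u[18] = 17, u[19] = 2.
Since (u[18], u[19]) = (u[0], u[1]) = (17, 2) (two consecutive terms determine the rest), the sequence is periodic with period 18.
The value 1 first appears (with j ≥ 2) at u[16].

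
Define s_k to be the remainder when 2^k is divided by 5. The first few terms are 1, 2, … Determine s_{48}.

Computing terms: s_0 = 1; s_1 = 2; s_2 = 4; s_3 = 3; s_4 = 1.
The sequence repeats with period 4.
(48 - 0) mod 4 = 0, so s_{48} = s_0 = 1.

1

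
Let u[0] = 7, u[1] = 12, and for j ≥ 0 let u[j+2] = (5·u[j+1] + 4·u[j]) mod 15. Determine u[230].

u[0] = 7, u[1] = 12, u[2] = 13, u[3] = 8, u[4] = 2, u[5] = 12, u[6] = 8, u[7] = 13, u[8] = 7, u[9] = 12.
Since (u[8], u[9]) = (u[0], u[1]) = (7, 12) (two consecutive terms determine the rest), the sequence is periodic with period 8.
So u[230] = u[0 + ((230-0) mod 8)] = u[6] = 8.

8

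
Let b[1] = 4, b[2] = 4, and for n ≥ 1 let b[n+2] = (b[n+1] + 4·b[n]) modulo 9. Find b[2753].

1

b[1] = 4, b[2] = 4, b[3] = 2, b[4] = 0, b[5] = 8, b[6] = 8, b[7] = 4, b[8] = 0, b[9] = 7, b[10] = 7, b[11] = 8, b[12] = 0, b[13] = 5, b[14] = 5, b[15] = 7, b[16] = 0, b[17] = 1, b[18] = 1, b[19] = 5, b[20] = 0, b[21] = 2, b[22] = 2, b[23] = 1, b[24] = 0, b[25] = 4, b[26] = 4.
Since (b[25], b[26]) = (b[1], b[2]) = (4, 4) (two consecutive terms determine the rest), the sequence is periodic with period 24.
So b[2753] = b[1 + ((2753-1) mod 24)] = b[17] = 1.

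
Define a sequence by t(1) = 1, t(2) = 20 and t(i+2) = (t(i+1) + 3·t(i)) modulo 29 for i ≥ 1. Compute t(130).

Computing terms: t(1) = 1, t(2) = 20, t(3) = 23, t(4) = 25, t(5) = 7, t(6) = 24, t(7) = 16, t(8) = 1, t(9) = 20.
The sequence repeats with period 7.
So t(130) = t(1 + ((130-1) mod 7)) = t(4) = 25.

25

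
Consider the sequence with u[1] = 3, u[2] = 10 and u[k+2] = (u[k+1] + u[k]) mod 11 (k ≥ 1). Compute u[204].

1

We have u[1] = 3, u[2] = 10, u[3] = 2, u[4] = 1, u[5] = 3, u[6] = 4, u[7] = 7, u[8] = 0, u[9] = 7, u[10] = 7, u[11] = 3, u[12] = 10.
The sequence repeats with period 10.
(204 - 1) mod 10 = 3, so u[204] = u[4] = 1.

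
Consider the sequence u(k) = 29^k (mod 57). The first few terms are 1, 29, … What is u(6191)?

Listing terms: u(0) = 1; u(1) = 29; u(2) = 43; u(3) = 50; u(4) = 25; u(5) = 41; u(6) = 49; u(7) = 53; u(8) = 55; u(9) = 56; u(10) = 28; u(11) = 14; u(12) = 7; u(13) = 32; u(14) = 16; u(15) = 8; u(16) = 4; u(17) = 2; u(18) = 1.
The sequence repeats with period 18.
(6191 - 0) mod 18 = 17, so u(6191) = u(17) = 2.

2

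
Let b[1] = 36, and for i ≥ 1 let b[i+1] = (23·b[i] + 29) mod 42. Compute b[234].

35

Listing terms: b[1] = 36,  b[2] = 17,  b[3] = 0,  b[4] = 29,  b[5] = 24,  b[6] = 35,  b[7] = 36.
The sequence repeats with period 6.
(234 - 1) mod 6 = 5, so b[234] = b[6] = 35.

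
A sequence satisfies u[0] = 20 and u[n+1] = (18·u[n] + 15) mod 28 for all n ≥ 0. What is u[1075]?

25

We have u[0] = 20, u[1] = 11, u[2] = 17, u[3] = 13, u[4] = 25, u[5] = 17.
Since u[5] = u[2] = 17, the sequence is eventually periodic: after a pre-period of length 2 it cycles with period 3.
For n ≥ 2, u[n] depends only on (n - 2) mod 3. (1075 - 2) mod 3 = 2, so u[1075] = u[4] = 25.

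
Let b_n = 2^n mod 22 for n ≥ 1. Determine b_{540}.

We have b_1 = 2, b_2 = 4, b_3 = 8, b_4 = 16, b_5 = 10, b_6 = 20, b_7 = 18, b_8 = 14, b_9 = 6, b_{10} = 12, b_{11} = 2.
The sequence repeats with period 10.
So b_{540} = b_{1 + ((540-1) mod 10)} = b_{10} = 12.

12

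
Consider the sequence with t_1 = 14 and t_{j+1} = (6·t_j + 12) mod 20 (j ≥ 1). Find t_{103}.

t_1 = 14; t_2 = 16; t_3 = 8; t_4 = 0; t_5 = 12; t_6 = 4; t_7 = 16.
Since t_7 = t_2 = 16, the sequence is eventually periodic: after a pre-period of length 1 it cycles with period 5.
For j ≥ 2, t_j depends only on (j - 2) mod 5. (103 - 2) mod 5 = 1, so t_{103} = t_3 = 8.

8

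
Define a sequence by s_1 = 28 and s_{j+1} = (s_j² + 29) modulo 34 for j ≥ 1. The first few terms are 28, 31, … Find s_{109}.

28

We have s_1 = 28; s_2 = 31; s_3 = 4; s_4 = 11; s_5 = 14; s_6 = 21; s_7 = 28.
Since s_7 = s_1 = 28, the sequence is periodic with period 6.
So s_{109} = s_{1 + ((109-1) mod 6)} = s_1 = 28.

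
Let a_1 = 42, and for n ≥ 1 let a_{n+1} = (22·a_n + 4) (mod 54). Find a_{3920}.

22

a_1 = 42,  a_2 = 10,  a_3 = 8,  a_4 = 18,  a_5 = 22,  a_6 = 2,  a_7 = 48,  a_8 = 34,  a_9 = 50,  a_{10} = 24,  a_{11} = 46,  a_{12} = 44,  a_{13} = 0,  a_{14} = 4,  a_{15} = 38,  a_{16} = 30,  a_{17} = 16,  a_{18} = 32,  a_{19} = 6,  a_{20} = 28,  a_{21} = 26,  a_{22} = 36,  a_{23} = 40,  a_{24} = 20,  a_{25} = 12,  a_{26} = 52,  a_{27} = 14,  a_{28} = 42.
Since a_{28} = a_1 = 42, the sequence is periodic with period 27.
(3920 - 1) mod 27 = 4, so a_{3920} = a_5 = 22.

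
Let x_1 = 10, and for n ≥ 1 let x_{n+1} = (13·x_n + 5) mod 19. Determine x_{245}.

13

We have x_1 = 10,  x_2 = 2,  x_3 = 12,  x_4 = 9,  x_5 = 8,  x_6 = 14,  x_7 = 16,  x_8 = 4,  x_9 = 0,  x_{10} = 5,  x_{11} = 13,  x_{12} = 3,  x_{13} = 6,  x_{14} = 7,  x_{15} = 1,  x_{16} = 18,  x_{17} = 11,  x_{18} = 15,  x_{19} = 10.
The sequence repeats with period 18.
So x_{245} = x_{1 + ((245-1) mod 18)} = x_{11} = 13.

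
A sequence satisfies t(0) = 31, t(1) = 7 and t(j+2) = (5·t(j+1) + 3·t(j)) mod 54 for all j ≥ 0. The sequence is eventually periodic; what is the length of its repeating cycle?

Listing terms: t(0) = 31,  t(1) = 7,  t(2) = 20,  t(3) = 13,  t(4) = 17,  t(5) = 16,  t(6) = 23,  t(7) = 1,  t(8) = 20,  t(9) = 49,  t(10) = 35,  t(11) = 52,  t(12) = 41,  t(13) = 37,  t(14) = 38,  t(15) = 31,  t(16) = 53,  t(17) = 34,  t(18) = 5,  t(19) = 19,  t(20) = 2,  t(21) = 13,  t(22) = 17.
Since (t(21), t(22)) = (t(3), t(4)) = (13, 17) (two consecutive terms determine the rest), the sequence is eventually periodic: after a pre-period of length 3 it cycles with period 18.

18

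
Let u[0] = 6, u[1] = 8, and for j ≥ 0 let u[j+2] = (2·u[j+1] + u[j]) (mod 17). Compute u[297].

9

We have u[0] = 6, u[1] = 8, u[2] = 5, u[3] = 1, u[4] = 7, u[5] = 15, u[6] = 3, u[7] = 4, u[8] = 11, u[9] = 9, u[10] = 12, u[11] = 16, u[12] = 10, u[13] = 2, u[14] = 14, u[15] = 13, u[16] = 6, u[17] = 8.
Since (u[16], u[17]) = (u[0], u[1]) = (6, 8) (two consecutive terms determine the rest), the sequence is periodic with period 16.
(297 - 0) mod 16 = 9, so u[297] = u[9] = 9.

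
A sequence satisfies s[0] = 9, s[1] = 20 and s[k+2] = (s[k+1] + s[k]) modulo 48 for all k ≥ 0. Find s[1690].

s[0] = 9,  s[1] = 20,  s[2] = 29,  s[3] = 1,  s[4] = 30,  s[5] = 31,  s[6] = 13,  s[7] = 44,  s[8] = 9,  s[9] = 5,  s[10] = 14,  s[11] = 19,  s[12] = 33,  s[13] = 4,  s[14] = 37,  s[15] = 41,  s[16] = 30,  s[17] = 23,  s[18] = 5,  s[19] = 28,  s[20] = 33,  s[21] = 13,  s[22] = 46,  s[23] = 11,  s[24] = 9,  s[25] = 20.
Since (s[24], s[25]) = (s[0], s[1]) = (9, 20) (two consecutive terms determine the rest), the sequence is periodic with period 24.
(1690 - 0) mod 24 = 10, so s[1690] = s[10] = 14.

14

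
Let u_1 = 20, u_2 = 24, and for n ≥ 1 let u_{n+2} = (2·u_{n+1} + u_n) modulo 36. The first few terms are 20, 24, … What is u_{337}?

Computing terms: u_1 = 20,  u_2 = 24,  u_3 = 32,  u_4 = 16,  u_5 = 28,  u_6 = 0,  u_7 = 28,  u_8 = 20,  u_9 = 32,  u_{10} = 12,  u_{11} = 20,  u_{12} = 16,  u_{13} = 16,  u_{14} = 12,  u_{15} = 4,  u_{16} = 20,  u_{17} = 8,  u_{18} = 0,  u_{19} = 8,  u_{20} = 16,  u_{21} = 4,  u_{22} = 24,  u_{23} = 16,  u_{24} = 20,  u_{25} = 20,  u_{26} = 24.
Since (u_{25}, u_{26}) = (u_1, u_2) = (20, 24) (two consecutive terms determine the rest), the sequence is periodic with period 24.
(337 - 1) mod 24 = 0, so u_{337} = u_1 = 20.

20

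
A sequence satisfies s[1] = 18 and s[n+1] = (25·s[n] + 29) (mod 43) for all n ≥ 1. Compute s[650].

11

Listing terms: s[1] = 18, s[2] = 6, s[3] = 7, s[4] = 32, s[5] = 12, s[6] = 28, s[7] = 41, s[8] = 22, s[9] = 20, s[10] = 13, s[11] = 10, s[12] = 21, s[13] = 38, s[14] = 33, s[15] = 37, s[16] = 8, s[17] = 14, s[18] = 35, s[19] = 1, s[20] = 11, s[21] = 3, s[22] = 18.
The sequence repeats with period 21.
(650 - 1) mod 21 = 19, so s[650] = s[20] = 11.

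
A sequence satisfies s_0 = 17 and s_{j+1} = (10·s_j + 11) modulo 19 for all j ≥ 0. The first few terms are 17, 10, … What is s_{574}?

2

Computing terms: s_0 = 17; s_1 = 10; s_2 = 16; s_3 = 0; s_4 = 11; s_5 = 7; s_6 = 5; s_7 = 4; s_8 = 13; s_9 = 8; s_{10} = 15; s_{11} = 9; s_{12} = 6; s_{13} = 14; s_{14} = 18; s_{15} = 1; s_{16} = 2; s_{17} = 12; s_{18} = 17.
Since s_{18} = s_0 = 17, the sequence is periodic with period 18.
So s_{574} = s_{0 + ((574-0) mod 18)} = s_{16} = 2.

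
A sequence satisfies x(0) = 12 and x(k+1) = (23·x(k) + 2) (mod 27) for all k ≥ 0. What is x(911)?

20

Computing terms: x(0) = 12,  x(1) = 8,  x(2) = 24,  x(3) = 14,  x(4) = 0,  x(5) = 2,  x(6) = 21,  x(7) = 26,  x(8) = 6,  x(9) = 5,  x(10) = 9,  x(11) = 20,  x(12) = 3,  x(13) = 17,  x(14) = 15,  x(15) = 23,  x(16) = 18,  x(17) = 11,  x(18) = 12.
Since x(18) = x(0) = 12, the sequence is periodic with period 18.
(911 - 0) mod 18 = 11, so x(911) = x(11) = 20.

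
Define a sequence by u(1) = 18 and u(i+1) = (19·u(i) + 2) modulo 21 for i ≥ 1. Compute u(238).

9

Listing terms: u(1) = 18, u(2) = 8, u(3) = 7, u(4) = 9, u(5) = 5, u(6) = 13, u(7) = 18.
Since u(7) = u(1) = 18, the sequence is periodic with period 6.
So u(238) = u(1 + ((238-1) mod 6)) = u(4) = 9.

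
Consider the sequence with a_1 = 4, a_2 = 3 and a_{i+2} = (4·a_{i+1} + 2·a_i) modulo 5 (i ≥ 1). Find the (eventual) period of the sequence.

4

Listing terms: a_1 = 4, a_2 = 3, a_3 = 0, a_4 = 1, a_5 = 4, a_6 = 3.
The sequence repeats with period 4.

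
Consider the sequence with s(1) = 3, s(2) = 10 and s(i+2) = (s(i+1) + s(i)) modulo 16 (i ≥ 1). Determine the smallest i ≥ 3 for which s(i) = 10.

8

Listing terms: s(1) = 3,  s(2) = 10,  s(3) = 13,  s(4) = 7,  s(5) = 4,  s(6) = 11,  s(7) = 15,  s(8) = 10,  s(9) = 9,  s(10) = 3,  s(11) = 12,  s(12) = 15,  s(13) = 11,  s(14) = 10,  s(15) = 5,  s(16) = 15,  s(17) = 4,  s(18) = 3,  s(19) = 7,  s(20) = 10,  s(21) = 1,  s(22) = 11,  s(23) = 12,  s(24) = 7,  s(25) = 3,  s(26) = 10.
The sequence repeats with period 24.
The value 10 first appears (with i ≥ 3) at s(8).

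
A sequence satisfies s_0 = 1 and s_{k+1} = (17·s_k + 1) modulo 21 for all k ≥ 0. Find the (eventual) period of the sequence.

s_0 = 1, s_1 = 18, s_2 = 13, s_3 = 12, s_4 = 16, s_5 = 0, s_6 = 1.
The sequence repeats with period 6.

6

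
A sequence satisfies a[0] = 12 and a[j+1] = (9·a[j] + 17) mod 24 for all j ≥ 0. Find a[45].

17

Listing terms: a[0] = 12,  a[1] = 5,  a[2] = 14,  a[3] = 23,  a[4] = 8,  a[5] = 17,  a[6] = 2,  a[7] = 11,  a[8] = 20,  a[9] = 5.
Since a[9] = a[1] = 5, the sequence is eventually periodic: after a pre-period of length 1 it cycles with period 8.
For j ≥ 1, a[j] depends only on (j - 1) mod 8. (45 - 1) mod 8 = 4, so a[45] = a[5] = 17.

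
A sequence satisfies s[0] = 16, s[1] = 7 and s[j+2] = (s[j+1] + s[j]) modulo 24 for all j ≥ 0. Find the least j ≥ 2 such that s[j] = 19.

s[0] = 16, s[1] = 7, s[2] = 23, s[3] = 6, s[4] = 5, s[5] = 11, s[6] = 16, s[7] = 3, s[8] = 19, s[9] = 22, s[10] = 17, s[11] = 15, s[12] = 8, s[13] = 23, s[14] = 7, s[15] = 6, s[16] = 13, s[17] = 19, s[18] = 8, s[19] = 3, s[20] = 11, s[21] = 14, s[22] = 1, s[23] = 15, s[24] = 16, s[25] = 7.
The sequence repeats with period 24.
The value 19 first appears (with j ≥ 2) at s[8].

8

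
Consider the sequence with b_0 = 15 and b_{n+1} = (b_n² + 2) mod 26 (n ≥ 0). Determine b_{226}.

b_0 = 15,  b_1 = 19,  b_2 = 25,  b_3 = 3,  b_4 = 11,  b_5 = 19.
Since b_5 = b_1 = 19, the sequence is eventually periodic: after a pre-period of length 1 it cycles with period 4.
For n ≥ 1, b_n depends only on (n - 1) mod 4. (226 - 1) mod 4 = 1, so b_{226} = b_2 = 25.

25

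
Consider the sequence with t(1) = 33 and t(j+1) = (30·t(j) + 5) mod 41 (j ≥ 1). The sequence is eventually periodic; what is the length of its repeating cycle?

Computing terms: t(1) = 33, t(2) = 11, t(3) = 7, t(4) = 10, t(5) = 18, t(6) = 12, t(7) = 37, t(8) = 8, t(9) = 40, t(10) = 16, t(11) = 34, t(12) = 0, t(13) = 5, t(14) = 32, t(15) = 22, t(16) = 9, t(17) = 29, t(18) = 14, t(19) = 15, t(20) = 4, t(21) = 2, t(22) = 24, t(23) = 28, t(24) = 25, t(25) = 17, t(26) = 23, t(27) = 39, t(28) = 27, t(29) = 36, t(30) = 19, t(31) = 1, t(32) = 35, t(33) = 30, t(34) = 3, t(35) = 13, t(36) = 26, t(37) = 6, t(38) = 21, t(39) = 20, t(40) = 31, t(41) = 33.
The sequence repeats with period 40.

40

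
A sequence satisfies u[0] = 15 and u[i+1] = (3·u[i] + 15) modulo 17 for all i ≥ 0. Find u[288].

u[0] = 15, u[1] = 9, u[2] = 8, u[3] = 5, u[4] = 13, u[5] = 3, u[6] = 7, u[7] = 2, u[8] = 4, u[9] = 10, u[10] = 11, u[11] = 14, u[12] = 6, u[13] = 16, u[14] = 12, u[15] = 0, u[16] = 15.
Since u[16] = u[0] = 15, the sequence is periodic with period 16.
(288 - 0) mod 16 = 0, so u[288] = u[0] = 15.

15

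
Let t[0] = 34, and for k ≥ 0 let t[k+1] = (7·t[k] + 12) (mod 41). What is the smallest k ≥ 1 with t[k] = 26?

Computing terms: t[0] = 34,  t[1] = 4,  t[2] = 40,  t[3] = 5,  t[4] = 6,  t[5] = 13,  t[6] = 21,  t[7] = 36,  t[8] = 18,  t[9] = 15,  t[10] = 35,  t[11] = 11,  t[12] = 7,  t[13] = 20,  t[14] = 29,  t[15] = 10,  t[16] = 0,  t[17] = 12,  t[18] = 14,  t[19] = 28,  t[20] = 3,  t[21] = 33,  t[22] = 38,  t[23] = 32,  t[24] = 31,  t[25] = 24,  t[26] = 16,  t[27] = 1,  t[28] = 19,  t[29] = 22,  t[30] = 2,  t[31] = 26,  t[32] = 30,  t[33] = 17,  t[34] = 8,  t[35] = 27,  t[36] = 37,  t[37] = 25,  t[38] = 23,  t[39] = 9,  t[40] = 34.
Since t[40] = t[0] = 34, the sequence is periodic with period 40.
The value 26 first appears (with k ≥ 1) at t[31].

31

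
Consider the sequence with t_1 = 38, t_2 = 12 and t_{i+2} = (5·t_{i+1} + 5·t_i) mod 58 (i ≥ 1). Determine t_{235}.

6

Computing terms: t_1 = 38; t_2 = 12; t_3 = 18; t_4 = 34; t_5 = 28; t_6 = 20; t_7 = 8; t_8 = 24; t_9 = 44; t_{10} = 50; t_{11} = 6; t_{12} = 48; t_{13} = 38; t_{14} = 24; t_{15} = 20; t_{16} = 46; t_{17} = 40; t_{18} = 24; t_{19} = 30; t_{20} = 38; t_{21} = 50; t_{22} = 34; t_{23} = 14; t_{24} = 8; t_{25} = 52; t_{26} = 10; t_{27} = 20; t_{28} = 34; t_{29} = 38; t_{30} = 12.
Since (t_{29}, t_{30}) = (t_1, t_2) = (38, 12) (two consecutive terms determine the rest), the sequence is periodic with period 28.
So t_{235} = t_{1 + ((235-1) mod 28)} = t_{11} = 6.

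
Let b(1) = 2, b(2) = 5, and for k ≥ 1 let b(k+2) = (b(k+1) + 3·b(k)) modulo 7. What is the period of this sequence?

Computing terms: b(1) = 2,  b(2) = 5,  b(3) = 4,  b(4) = 5,  b(5) = 3,  b(6) = 4,  b(7) = 6,  b(8) = 4,  b(9) = 1,  b(10) = 6,  b(11) = 2,  b(12) = 6,  b(13) = 5,  b(14) = 2,  b(15) = 3,  b(16) = 2,  b(17) = 4,  b(18) = 3,  b(19) = 1,  b(20) = 3,  b(21) = 6,  b(22) = 1,  b(23) = 5,  b(24) = 1,  b(25) = 2,  b(26) = 5.
The sequence repeats with period 24.

24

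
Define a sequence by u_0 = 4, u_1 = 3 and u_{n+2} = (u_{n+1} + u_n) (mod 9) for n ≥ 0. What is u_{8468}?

2

Listing terms: u_0 = 4; u_1 = 3; u_2 = 7; u_3 = 1; u_4 = 8; u_5 = 0; u_6 = 8; u_7 = 8; u_8 = 7; u_9 = 6; u_{10} = 4; u_{11} = 1; u_{12} = 5; u_{13} = 6; u_{14} = 2; u_{15} = 8; u_{16} = 1; u_{17} = 0; u_{18} = 1; u_{19} = 1; u_{20} = 2; u_{21} = 3; u_{22} = 5; u_{23} = 8; u_{24} = 4; u_{25} = 3.
Since (u_{24}, u_{25}) = (u_0, u_1) = (4, 3) (two consecutive terms determine the rest), the sequence is periodic with period 24.
(8468 - 0) mod 24 = 20, so u_{8468} = u_{20} = 2.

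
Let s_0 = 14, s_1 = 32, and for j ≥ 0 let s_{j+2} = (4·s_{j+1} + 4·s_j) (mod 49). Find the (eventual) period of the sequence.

42

Listing terms: s_0 = 14,  s_1 = 32,  s_2 = 37,  s_3 = 31,  s_4 = 27,  s_5 = 36,  s_6 = 7,  s_7 = 25,  s_8 = 30,  s_9 = 24,  s_{10} = 20,  s_{11} = 29,  s_{12} = 0,  s_{13} = 18,  s_{14} = 23,  s_{15} = 17,  s_{16} = 13,  s_{17} = 22,  s_{18} = 42,  s_{19} = 11,  s_{20} = 16,  s_{21} = 10,  s_{22} = 6,  s_{23} = 15,  s_{24} = 35,  s_{25} = 4,  s_{26} = 9,  s_{27} = 3,  s_{28} = 48,  s_{29} = 8,  s_{30} = 28,  s_{31} = 46,  s_{32} = 2,  s_{33} = 45,  s_{34} = 41,  s_{35} = 1,  s_{36} = 21,  s_{37} = 39,  s_{38} = 44,  s_{39} = 38,  s_{40} = 34,  s_{41} = 43,  s_{42} = 14,  s_{43} = 32.
Since (s_{42}, s_{43}) = (s_0, s_1) = (14, 32) (two consecutive terms determine the rest), the sequence is periodic with period 42.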